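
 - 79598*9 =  - 716382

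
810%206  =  192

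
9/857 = 9/857 = 0.01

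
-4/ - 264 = 1/66  =  0.02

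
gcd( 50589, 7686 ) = 63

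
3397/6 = 3397/6 = 566.17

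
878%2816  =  878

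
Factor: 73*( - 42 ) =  - 2^1* 3^1*7^1*73^1 =- 3066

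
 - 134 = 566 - 700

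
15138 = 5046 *3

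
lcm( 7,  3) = 21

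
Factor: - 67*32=-2^5*67^1 = - 2144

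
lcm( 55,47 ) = 2585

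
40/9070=4/907 = 0.00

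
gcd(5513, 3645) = 1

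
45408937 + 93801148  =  139210085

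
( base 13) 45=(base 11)52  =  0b111001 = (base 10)57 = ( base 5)212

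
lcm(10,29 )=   290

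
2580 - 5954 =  - 3374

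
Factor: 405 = 3^4*5^1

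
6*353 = 2118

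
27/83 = 27/83 = 0.33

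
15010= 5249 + 9761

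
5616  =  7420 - 1804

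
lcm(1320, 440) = 1320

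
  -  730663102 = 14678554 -745341656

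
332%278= 54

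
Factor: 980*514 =2^3*  5^1*7^2*257^1 =503720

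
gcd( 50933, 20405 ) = 53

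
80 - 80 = 0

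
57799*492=28437108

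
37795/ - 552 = -69 + 293/552 =- 68.47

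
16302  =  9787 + 6515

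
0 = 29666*0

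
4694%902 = 184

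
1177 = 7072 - 5895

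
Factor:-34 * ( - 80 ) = 2720 =2^5*5^1 * 17^1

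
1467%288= 27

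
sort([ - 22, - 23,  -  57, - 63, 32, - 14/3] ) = [ - 63, - 57, - 23, - 22  , - 14/3,32] 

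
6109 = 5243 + 866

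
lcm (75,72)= 1800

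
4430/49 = 90 + 20/49 = 90.41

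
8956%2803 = 547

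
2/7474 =1/3737 = 0.00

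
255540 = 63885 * 4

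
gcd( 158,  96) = 2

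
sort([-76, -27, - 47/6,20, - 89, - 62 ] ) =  [-89,-76, -62 , - 27,-47/6,20 ] 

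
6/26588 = 3/13294 = 0.00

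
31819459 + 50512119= 82331578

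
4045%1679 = 687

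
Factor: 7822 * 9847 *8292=638676656328  =  2^3*3^1 * 43^1*229^1*691^1*3911^1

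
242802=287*846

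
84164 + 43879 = 128043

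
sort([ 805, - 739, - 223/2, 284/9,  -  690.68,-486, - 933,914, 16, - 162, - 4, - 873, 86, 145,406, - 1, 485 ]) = [ - 933, - 873,-739, - 690.68,-486, - 162, - 223/2, - 4,-1,16, 284/9, 86, 145, 406,485, 805, 914] 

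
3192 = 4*798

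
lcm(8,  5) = 40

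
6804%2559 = 1686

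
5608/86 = 2804/43=65.21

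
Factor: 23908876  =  2^2 * 29^1 * 79^1*2609^1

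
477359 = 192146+285213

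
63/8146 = 63/8146 = 0.01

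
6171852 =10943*564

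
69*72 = 4968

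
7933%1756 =909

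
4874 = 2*2437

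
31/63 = 31/63 = 0.49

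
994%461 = 72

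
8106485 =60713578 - 52607093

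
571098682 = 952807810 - 381709128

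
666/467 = 666/467= 1.43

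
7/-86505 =-1 + 86498/86505 = -0.00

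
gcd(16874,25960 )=1298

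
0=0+0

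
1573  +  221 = 1794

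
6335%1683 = 1286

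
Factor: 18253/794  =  2^( - 1 ) * 397^(  -  1)*18253^1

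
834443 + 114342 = 948785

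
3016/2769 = 1 +19/213 = 1.09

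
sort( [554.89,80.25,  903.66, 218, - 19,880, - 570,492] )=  [ - 570, - 19,  80.25,  218,492, 554.89,880, 903.66 ]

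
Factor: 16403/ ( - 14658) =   -  47/42=-  2^(  -  1)* 3^( - 1)*7^ (-1)*47^1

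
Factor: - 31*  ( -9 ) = 279= 3^2*31^1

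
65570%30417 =4736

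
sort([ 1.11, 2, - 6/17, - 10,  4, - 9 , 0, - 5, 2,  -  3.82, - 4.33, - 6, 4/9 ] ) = [ - 10,- 9, - 6, - 5, - 4.33, - 3.82,-6/17, 0, 4/9, 1.11, 2,2,  4]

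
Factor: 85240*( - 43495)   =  -2^3*5^2* 2131^1*8699^1 = -  3707513800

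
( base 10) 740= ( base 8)1344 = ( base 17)299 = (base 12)518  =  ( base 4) 23210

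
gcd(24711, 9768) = 3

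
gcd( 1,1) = 1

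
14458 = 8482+5976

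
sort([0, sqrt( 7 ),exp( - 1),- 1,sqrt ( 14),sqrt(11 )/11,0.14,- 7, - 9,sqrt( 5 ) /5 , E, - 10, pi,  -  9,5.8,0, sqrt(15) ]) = [-10,-9, - 9, -7 ,-1,0,0,  0.14, sqrt(  11 ) /11,exp(  -  1),sqrt(5)/5, sqrt ( 7 ),  E,pi, sqrt(14 ), sqrt( 15),  5.8]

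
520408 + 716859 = 1237267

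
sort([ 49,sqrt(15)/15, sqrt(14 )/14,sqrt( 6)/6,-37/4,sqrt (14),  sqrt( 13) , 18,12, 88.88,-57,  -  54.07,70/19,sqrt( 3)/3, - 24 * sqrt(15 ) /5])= [ - 57, - 54.07, - 24*sqrt( 15) /5, - 37/4,sqrt( 15)/15 , sqrt( 14) /14, sqrt(6)/6,sqrt(3 )/3,sqrt (13),70/19,sqrt( 14),  12,18,49, 88.88 ]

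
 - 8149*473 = -3854477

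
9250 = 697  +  8553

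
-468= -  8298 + 7830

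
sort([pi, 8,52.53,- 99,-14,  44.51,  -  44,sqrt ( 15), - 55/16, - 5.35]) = [ - 99, - 44,- 14, - 5.35,- 55/16,pi, sqrt(15 ) , 8,44.51,52.53 ]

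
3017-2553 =464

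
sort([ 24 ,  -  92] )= [ - 92, 24]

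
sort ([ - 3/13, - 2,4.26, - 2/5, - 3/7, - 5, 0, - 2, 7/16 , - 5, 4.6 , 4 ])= [  -  5, - 5, - 2, - 2,- 3/7 , - 2/5, - 3/13,  0, 7/16 , 4, 4.26, 4.6]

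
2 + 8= 10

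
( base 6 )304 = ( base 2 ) 1110000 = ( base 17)6a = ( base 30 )3m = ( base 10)112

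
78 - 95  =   - 17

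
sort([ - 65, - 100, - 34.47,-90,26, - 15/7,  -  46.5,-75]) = [ - 100, - 90, - 75, - 65, - 46.5 , - 34.47,- 15/7, 26 ] 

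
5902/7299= 5902/7299 = 0.81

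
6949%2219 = 292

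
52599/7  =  7514 + 1/7= 7514.14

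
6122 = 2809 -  - 3313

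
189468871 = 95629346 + 93839525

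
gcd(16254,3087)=63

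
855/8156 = 855/8156= 0.10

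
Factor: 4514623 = 31^1*145633^1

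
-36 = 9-45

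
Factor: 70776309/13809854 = 2^ ( - 1) * 3^1 * 3527^1*6689^1 * 6904927^(-1)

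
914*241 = 220274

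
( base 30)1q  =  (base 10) 56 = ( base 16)38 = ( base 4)320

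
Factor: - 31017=-3^1 * 7^2*211^1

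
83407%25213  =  7768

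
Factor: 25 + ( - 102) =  - 7^1*11^1 = -  77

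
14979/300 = 49+ 93/100 = 49.93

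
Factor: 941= 941^1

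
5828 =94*62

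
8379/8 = 1047 + 3/8= 1047.38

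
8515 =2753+5762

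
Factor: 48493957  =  509^1*95273^1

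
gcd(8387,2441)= 1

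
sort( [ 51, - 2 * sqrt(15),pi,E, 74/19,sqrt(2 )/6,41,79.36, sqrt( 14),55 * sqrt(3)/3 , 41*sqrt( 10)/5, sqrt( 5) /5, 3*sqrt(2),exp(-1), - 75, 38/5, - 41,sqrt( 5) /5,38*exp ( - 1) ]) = [ - 75,-41, - 2*sqrt( 15), sqrt(2)/6,exp( - 1), sqrt(5)/5,sqrt( 5)/5,E, pi , sqrt( 14),74/19,3*sqrt( 2), 38/5,38 * exp ( - 1 ),41*sqrt(10 )/5,55*sqrt(3) /3,41, 51,79.36]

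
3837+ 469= 4306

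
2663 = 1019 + 1644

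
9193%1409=739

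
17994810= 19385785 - 1390975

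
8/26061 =8/26061 = 0.00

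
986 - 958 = 28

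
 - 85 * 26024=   -  2212040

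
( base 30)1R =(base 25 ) 27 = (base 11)52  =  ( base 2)111001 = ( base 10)57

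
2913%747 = 672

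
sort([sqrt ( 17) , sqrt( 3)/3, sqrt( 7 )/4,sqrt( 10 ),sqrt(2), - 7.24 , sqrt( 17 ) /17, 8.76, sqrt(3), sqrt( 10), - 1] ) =[ -7.24, - 1, sqrt( 17)/17, sqrt( 3)/3, sqrt( 7)/4, sqrt(2), sqrt(3),sqrt(10) , sqrt( 10), sqrt( 17), 8.76]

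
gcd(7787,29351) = 599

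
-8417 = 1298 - 9715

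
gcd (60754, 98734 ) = 2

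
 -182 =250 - 432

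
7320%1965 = 1425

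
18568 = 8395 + 10173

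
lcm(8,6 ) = 24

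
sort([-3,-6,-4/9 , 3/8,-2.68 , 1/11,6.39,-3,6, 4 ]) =[ - 6, - 3,  -  3,-2.68,-4/9, 1/11, 3/8,4,  6,6.39 ]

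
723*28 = 20244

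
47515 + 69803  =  117318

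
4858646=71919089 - 67060443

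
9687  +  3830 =13517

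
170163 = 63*2701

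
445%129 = 58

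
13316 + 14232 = 27548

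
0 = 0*40581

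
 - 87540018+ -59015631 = -146555649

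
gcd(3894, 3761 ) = 1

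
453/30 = 15 + 1/10 = 15.10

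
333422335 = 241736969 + 91685366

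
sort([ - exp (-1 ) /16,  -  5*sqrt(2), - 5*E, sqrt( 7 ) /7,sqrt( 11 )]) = [ - 5*E, - 5 *sqrt (2 ),- exp ( - 1)/16, sqrt(7 )/7, sqrt( 11)] 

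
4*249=996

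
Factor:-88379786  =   - 2^1*11^1 * 73^1 * 113^1 * 487^1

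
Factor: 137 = 137^1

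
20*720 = 14400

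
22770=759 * 30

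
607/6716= 607/6716 = 0.09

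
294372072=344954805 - 50582733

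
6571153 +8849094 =15420247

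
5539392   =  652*8496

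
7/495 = 7/495 = 0.01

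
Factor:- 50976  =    -  2^5*3^3 *59^1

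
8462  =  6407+2055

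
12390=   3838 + 8552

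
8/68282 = 4/34141 = 0.00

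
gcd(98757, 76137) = 3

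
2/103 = 2/103 = 0.02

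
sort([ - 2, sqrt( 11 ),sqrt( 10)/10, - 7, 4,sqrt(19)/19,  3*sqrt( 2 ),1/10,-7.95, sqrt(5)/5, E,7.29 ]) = [  -  7.95,-7, - 2,1/10, sqrt( 19)/19, sqrt( 10)/10, sqrt( 5)/5,E,sqrt( 11),4, 3*sqrt ( 2),  7.29 ] 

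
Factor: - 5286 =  - 2^1 * 3^1 *881^1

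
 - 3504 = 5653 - 9157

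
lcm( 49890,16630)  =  49890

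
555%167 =54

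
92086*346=31861756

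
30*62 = 1860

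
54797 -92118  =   - 37321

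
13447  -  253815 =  - 240368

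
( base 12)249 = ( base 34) A5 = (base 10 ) 345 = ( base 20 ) H5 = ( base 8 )531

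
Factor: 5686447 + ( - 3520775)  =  2165672 = 2^3*270709^1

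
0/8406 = 0 = 0.00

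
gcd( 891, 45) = 9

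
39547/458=39547/458 = 86.35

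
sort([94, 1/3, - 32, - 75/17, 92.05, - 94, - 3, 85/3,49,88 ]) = [ - 94, - 32, - 75/17, - 3, 1/3, 85/3, 49,88, 92.05 , 94 ]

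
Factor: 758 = 2^1*379^1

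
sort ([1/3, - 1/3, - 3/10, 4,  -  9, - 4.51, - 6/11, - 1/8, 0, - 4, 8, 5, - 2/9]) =[  -  9,-4.51, - 4, - 6/11, - 1/3, - 3/10  , - 2/9, - 1/8, 0,1/3, 4,5, 8]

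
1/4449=1/4449 = 0.00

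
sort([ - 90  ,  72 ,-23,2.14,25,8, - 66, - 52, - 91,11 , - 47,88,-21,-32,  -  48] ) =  [ - 91, - 90, - 66,  -  52, - 48,- 47, - 32, - 23, - 21, 2.14 , 8,11,25, 72,  88]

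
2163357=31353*69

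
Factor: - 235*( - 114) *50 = 1339500 = 2^2*3^1*5^3 * 19^1*47^1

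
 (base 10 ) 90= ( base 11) 82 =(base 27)39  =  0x5a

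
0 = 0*271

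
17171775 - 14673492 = 2498283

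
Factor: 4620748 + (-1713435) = 2907313 = 2907313^1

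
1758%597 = 564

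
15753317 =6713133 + 9040184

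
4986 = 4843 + 143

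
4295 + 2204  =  6499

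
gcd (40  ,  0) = 40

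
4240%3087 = 1153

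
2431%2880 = 2431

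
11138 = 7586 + 3552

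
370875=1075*345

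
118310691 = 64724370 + 53586321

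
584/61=584/61 = 9.57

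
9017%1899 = 1421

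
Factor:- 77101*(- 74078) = 2^1*37039^1*77101^1= 5711487878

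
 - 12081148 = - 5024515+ - 7056633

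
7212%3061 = 1090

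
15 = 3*5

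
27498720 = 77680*354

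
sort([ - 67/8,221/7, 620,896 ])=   [-67/8,221/7 , 620,  896 ]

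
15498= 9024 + 6474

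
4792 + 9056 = 13848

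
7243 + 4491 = 11734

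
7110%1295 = 635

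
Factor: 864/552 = 2^2*3^2*23^( - 1) = 36/23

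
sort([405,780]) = [405,  780 ]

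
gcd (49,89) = 1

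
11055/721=11055/721 = 15.33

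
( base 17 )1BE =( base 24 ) ka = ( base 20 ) 14A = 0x1ea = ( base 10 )490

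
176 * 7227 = 1271952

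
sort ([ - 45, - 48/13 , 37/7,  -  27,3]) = [ - 45, - 27, - 48/13,3,37/7 ] 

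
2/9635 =2/9635 = 0.00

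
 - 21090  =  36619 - 57709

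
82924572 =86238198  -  3313626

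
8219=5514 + 2705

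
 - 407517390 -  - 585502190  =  177984800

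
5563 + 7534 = 13097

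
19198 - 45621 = -26423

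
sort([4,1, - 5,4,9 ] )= [ - 5, 1 , 4,4, 9 ] 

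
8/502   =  4/251 = 0.02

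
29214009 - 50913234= - 21699225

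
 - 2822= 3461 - 6283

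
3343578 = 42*79609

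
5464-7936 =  - 2472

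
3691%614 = 7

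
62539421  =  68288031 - 5748610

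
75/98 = 75/98 = 0.77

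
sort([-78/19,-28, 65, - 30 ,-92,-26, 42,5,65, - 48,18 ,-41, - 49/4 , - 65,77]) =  [ - 92, - 65, - 48, - 41 , - 30,-28,  -  26,  -  49/4, -78/19, 5,18,  42,65,65,77] 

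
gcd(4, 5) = 1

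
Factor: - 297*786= - 2^1 * 3^4*11^1*131^1 = - 233442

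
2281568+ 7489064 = 9770632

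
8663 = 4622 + 4041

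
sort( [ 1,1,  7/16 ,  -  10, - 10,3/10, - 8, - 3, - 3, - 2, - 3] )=[ - 10 , - 10, - 8, - 3, - 3, - 3, - 2, 3/10  ,  7/16,1, 1 ] 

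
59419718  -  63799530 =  - 4379812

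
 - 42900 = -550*78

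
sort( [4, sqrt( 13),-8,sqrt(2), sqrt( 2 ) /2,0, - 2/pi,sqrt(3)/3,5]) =[ - 8, - 2/pi,0,sqrt(3) /3, sqrt( 2 ) /2,sqrt( 2), sqrt(13),4,5]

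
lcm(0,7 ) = 0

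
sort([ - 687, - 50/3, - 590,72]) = [  -  687, - 590,-50/3, 72 ]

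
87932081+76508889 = 164440970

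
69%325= 69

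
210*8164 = 1714440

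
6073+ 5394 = 11467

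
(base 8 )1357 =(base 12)527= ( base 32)NF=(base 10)751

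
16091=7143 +8948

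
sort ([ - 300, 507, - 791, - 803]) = [ - 803, - 791 , - 300, 507 ] 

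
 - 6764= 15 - 6779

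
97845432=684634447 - 586789015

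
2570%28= 22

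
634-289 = 345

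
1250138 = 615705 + 634433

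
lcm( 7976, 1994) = 7976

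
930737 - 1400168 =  - 469431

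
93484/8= 11685 + 1/2 = 11685.50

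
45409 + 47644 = 93053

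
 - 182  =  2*( - 91 )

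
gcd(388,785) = 1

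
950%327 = 296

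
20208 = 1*20208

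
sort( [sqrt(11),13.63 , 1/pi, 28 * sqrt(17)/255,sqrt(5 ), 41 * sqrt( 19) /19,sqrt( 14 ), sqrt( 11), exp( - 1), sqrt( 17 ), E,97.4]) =[ 1/pi, exp( - 1), 28*sqrt( 17)/255, sqrt( 5) , E,sqrt (11) , sqrt(11), sqrt( 14 ),  sqrt( 17 ) , 41*sqrt( 19)/19,13.63, 97.4 ]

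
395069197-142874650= 252194547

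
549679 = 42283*13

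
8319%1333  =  321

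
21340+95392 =116732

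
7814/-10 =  - 782+3/5 = - 781.40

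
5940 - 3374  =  2566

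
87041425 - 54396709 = 32644716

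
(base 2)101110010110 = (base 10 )2966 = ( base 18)92E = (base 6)21422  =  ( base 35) 2eq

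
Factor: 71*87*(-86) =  - 531222 = -  2^1 *3^1 * 29^1 * 43^1*71^1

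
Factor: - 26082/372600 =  - 2^( - 2)*5^( - 2)*7^1 = - 7/100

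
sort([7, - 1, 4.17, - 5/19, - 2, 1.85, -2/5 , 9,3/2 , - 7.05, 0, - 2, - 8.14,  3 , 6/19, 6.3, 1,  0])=[ - 8.14, - 7.05, -2, -2,-1, - 2/5, - 5/19, 0, 0, 6/19,1, 3/2, 1.85,3 , 4.17, 6.3,  7,9]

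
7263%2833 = 1597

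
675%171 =162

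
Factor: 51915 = 3^1 * 5^1*3461^1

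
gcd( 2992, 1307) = 1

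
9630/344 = 27 + 171/172 = 27.99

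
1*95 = 95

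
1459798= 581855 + 877943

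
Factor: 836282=2^1*173^1* 2417^1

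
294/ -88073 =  - 1 + 87779/88073 = - 0.00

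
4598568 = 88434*52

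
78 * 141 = 10998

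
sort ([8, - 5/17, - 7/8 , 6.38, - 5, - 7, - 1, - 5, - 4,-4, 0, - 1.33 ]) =[-7,-5,-5, - 4, - 4, - 1.33, - 1,  -  7/8, - 5/17, 0, 6.38, 8 ] 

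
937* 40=37480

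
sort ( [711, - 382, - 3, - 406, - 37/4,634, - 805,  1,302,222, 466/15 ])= [-805, - 406,-382, - 37/4,  -  3 , 1,466/15,222,302,634,711 ] 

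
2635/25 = 527/5 = 105.40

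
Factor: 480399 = 3^1*79^1*2027^1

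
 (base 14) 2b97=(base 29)975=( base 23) eg3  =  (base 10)7777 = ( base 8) 17141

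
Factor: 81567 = 3^4*19^1*53^1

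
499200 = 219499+279701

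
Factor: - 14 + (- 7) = -21 = -3^1*7^1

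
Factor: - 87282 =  - 2^1*3^2*13^1*373^1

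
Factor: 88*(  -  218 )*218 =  - 4182112 = - 2^5 * 11^1*109^2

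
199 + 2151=2350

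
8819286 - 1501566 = 7317720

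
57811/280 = 206 + 131/280 = 206.47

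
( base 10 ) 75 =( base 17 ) 47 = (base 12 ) 63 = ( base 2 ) 1001011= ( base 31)2D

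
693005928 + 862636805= 1555642733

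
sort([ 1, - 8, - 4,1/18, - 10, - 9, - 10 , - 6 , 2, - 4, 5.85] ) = [ - 10, - 10,-9, - 8, - 6, - 4, - 4,1/18, 1, 2, 5.85 ] 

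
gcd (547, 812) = 1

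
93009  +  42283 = 135292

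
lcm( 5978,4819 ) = 472262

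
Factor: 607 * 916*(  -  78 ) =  - 2^3*3^1*13^1 * 229^1 * 607^1 = -43368936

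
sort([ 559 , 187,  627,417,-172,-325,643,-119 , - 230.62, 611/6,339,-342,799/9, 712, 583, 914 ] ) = [-342, - 325, - 230.62, - 172 , - 119, 799/9, 611/6,187, 339, 417, 559, 583, 627,643 , 712,  914 ] 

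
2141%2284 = 2141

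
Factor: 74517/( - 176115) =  - 5^ ( - 1)*199^( - 1)*421^1 = - 421/995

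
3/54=1/18  =  0.06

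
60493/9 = 60493/9  =  6721.44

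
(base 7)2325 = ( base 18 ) 2b6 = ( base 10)852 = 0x354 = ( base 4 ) 31110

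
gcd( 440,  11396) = 44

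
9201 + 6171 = 15372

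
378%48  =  42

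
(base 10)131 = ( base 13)A1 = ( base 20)6b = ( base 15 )8b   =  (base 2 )10000011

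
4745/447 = 4745/447 = 10.62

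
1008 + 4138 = 5146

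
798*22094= 17631012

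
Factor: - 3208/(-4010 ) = 2^2*5^( - 1 ) = 4/5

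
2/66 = 1/33  =  0.03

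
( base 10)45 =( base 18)29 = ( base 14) 33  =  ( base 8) 55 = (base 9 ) 50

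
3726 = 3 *1242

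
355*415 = 147325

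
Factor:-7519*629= - 4729451= - 17^1  *37^1*73^1*103^1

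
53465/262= 53465/262=204.06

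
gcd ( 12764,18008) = 4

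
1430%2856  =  1430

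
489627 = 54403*9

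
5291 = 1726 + 3565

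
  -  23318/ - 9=23318/9 = 2590.89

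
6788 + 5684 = 12472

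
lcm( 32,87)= 2784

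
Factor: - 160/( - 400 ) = 2^1*5^(-1) = 2/5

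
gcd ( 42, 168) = 42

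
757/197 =757/197  =  3.84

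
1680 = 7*240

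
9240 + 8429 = 17669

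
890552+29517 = 920069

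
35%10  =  5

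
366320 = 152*2410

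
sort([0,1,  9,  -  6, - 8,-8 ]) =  [ - 8,  -  8 ,-6,0, 1,9]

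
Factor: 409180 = 2^2*5^1*41^1*499^1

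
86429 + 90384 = 176813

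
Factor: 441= 3^2* 7^2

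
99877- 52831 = 47046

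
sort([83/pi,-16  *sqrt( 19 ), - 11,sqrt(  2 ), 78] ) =[ - 16 * sqrt( 19 ), - 11, sqrt (2),83/pi,78 ]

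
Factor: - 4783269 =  - 3^1*19^1 *31^1 * 2707^1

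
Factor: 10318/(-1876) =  - 2^(-1)*11^1 = - 11/2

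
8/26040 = 1/3255 = 0.00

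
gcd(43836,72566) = 26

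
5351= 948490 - 943139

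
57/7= 8+1/7 = 8.14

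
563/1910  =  563/1910 = 0.29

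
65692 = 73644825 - 73579133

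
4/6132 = 1/1533 = 0.00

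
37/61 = 37/61 = 0.61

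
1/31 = 1/31 = 0.03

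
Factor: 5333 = 5333^1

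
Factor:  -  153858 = - 2^1*3^1 * 25643^1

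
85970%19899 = 6374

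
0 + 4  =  4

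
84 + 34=118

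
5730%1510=1200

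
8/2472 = 1/309= 0.00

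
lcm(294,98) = 294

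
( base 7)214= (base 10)109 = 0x6D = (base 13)85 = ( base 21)54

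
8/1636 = 2/409 = 0.00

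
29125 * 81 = 2359125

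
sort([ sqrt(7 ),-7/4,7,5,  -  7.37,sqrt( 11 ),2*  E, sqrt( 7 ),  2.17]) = [- 7.37, - 7/4,2.17, sqrt( 7),sqrt(7),sqrt( 11) , 5,2*E, 7 ] 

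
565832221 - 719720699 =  - 153888478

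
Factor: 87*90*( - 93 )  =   - 728190 = - 2^1*3^4*5^1*29^1*31^1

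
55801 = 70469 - 14668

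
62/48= 31/24= 1.29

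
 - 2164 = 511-2675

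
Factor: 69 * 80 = 5520 = 2^4 * 3^1 * 5^1*23^1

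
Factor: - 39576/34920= - 17/15 = - 3^ ( - 1 )*5^ ( - 1)*17^1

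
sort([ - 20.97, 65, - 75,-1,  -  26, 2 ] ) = [-75, - 26, -20.97, - 1,2, 65 ]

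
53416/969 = 55 + 121/969  =  55.12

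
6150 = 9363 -3213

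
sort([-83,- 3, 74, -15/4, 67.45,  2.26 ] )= [ - 83, - 15/4, - 3, 2.26, 67.45, 74 ]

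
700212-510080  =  190132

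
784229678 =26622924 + 757606754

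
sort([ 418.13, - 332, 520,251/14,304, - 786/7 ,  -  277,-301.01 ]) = [ - 332,-301.01, - 277, - 786/7,251/14,  304, 418.13,520 ] 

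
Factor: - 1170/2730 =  - 3^1* 7^(-1) = - 3/7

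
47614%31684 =15930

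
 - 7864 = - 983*8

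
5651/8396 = 5651/8396 = 0.67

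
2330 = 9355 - 7025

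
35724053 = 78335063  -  42611010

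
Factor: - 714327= - 3^1*238109^1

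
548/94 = 5+ 39/47 = 5.83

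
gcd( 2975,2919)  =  7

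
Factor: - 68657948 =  - 2^2*17164487^1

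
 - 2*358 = -716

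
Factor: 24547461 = 3^1 * 8182487^1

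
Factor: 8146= 2^1*4073^1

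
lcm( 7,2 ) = 14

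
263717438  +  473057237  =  736774675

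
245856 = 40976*6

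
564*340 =191760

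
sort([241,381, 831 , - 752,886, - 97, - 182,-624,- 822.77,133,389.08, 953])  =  [ -822.77, - 752, - 624, - 182 ,  -  97, 133 , 241,381,389.08,831,886,953]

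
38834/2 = 19417 = 19417.00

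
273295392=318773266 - 45477874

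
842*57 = 47994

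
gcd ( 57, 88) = 1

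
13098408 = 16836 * 778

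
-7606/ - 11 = 691+5/11 = 691.45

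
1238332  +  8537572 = 9775904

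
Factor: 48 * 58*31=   86304  =  2^5 * 3^1  *  29^1*31^1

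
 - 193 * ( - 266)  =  51338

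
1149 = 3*383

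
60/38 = 1 +11/19 = 1.58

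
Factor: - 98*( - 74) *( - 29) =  - 2^2 * 7^2*29^1 * 37^1 = -210308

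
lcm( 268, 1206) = 2412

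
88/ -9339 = - 8/849 = - 0.01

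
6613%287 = 12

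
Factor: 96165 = 3^2 *5^1*2137^1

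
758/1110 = 379/555 = 0.68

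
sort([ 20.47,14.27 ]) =[14.27,20.47]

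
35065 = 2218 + 32847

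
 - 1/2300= -1/2300  =  - 0.00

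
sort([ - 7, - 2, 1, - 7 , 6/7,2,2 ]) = [ - 7, - 7, - 2,6/7,1,2, 2] 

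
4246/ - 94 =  - 2123/47= - 45.17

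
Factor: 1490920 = 2^3*5^1 * 37273^1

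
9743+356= 10099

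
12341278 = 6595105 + 5746173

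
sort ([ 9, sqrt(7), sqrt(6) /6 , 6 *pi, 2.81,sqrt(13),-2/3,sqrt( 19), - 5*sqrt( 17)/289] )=[-2/3, - 5*sqrt (17 ) /289, sqrt(6)/6  ,  sqrt ( 7) , 2.81, sqrt( 13 ),sqrt( 19), 9, 6*pi ] 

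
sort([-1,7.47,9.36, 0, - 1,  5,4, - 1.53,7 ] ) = [ - 1.53, - 1, - 1,0, 4,  5,7,7.47 , 9.36 ]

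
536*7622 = 4085392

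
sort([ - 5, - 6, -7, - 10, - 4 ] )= [-10, -7, - 6,-5, - 4 ] 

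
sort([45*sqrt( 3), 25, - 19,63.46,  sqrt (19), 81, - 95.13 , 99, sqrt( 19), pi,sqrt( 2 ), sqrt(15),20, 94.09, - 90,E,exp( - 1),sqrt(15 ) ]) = [ - 95.13, -90,-19, exp( - 1 ),  sqrt(2),E, pi,sqrt(15 ),sqrt(15),sqrt( 19 ) , sqrt(19),20, 25,63.46, 45*sqrt( 3 ),81, 94.09,99]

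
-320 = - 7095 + 6775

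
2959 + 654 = 3613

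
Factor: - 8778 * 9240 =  -2^4*  3^2*5^1 * 7^2*11^2*19^1 = - 81108720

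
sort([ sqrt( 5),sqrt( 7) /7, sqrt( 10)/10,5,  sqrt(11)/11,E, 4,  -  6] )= [ - 6,sqrt( 11)/11, sqrt ( 10)/10, sqrt( 7)/7,  sqrt( 5),E , 4 , 5]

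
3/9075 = 1/3025= 0.00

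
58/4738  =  29/2369  =  0.01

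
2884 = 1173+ 1711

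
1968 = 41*48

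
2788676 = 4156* 671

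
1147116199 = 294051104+853065095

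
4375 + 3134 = 7509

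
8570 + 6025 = 14595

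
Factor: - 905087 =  - 905087^1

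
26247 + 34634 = 60881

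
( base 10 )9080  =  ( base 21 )KC8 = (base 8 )21570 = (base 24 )fi8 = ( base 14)3448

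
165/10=33/2 = 16.50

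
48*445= 21360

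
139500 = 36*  3875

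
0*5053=0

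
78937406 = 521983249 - 443045843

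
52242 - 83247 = - 31005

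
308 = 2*154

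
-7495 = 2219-9714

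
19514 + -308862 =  - 289348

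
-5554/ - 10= 2777/5 = 555.40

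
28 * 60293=1688204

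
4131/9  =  459 = 459.00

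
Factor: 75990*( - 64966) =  - 2^2*3^1*5^1*11^1*17^1*149^1 * 2953^1 = - 4936766340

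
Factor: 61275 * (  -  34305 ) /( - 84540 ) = 140135925/5636 = 2^ (  -  2) *3^1*5^2*19^1*43^1*1409^(-1 ) * 2287^1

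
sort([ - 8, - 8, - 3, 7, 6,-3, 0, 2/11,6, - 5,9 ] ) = [- 8 , - 8,-5,  -  3 , -3,0,2/11,6, 6,7, 9 ] 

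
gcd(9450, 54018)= 18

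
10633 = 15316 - 4683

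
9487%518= 163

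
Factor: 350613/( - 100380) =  - 489/140 = - 2^( - 2)*3^1  *  5^ (-1)*7^(-1 ) * 163^1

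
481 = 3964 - 3483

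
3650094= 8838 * 413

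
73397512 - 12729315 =60668197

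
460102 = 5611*82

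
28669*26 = 745394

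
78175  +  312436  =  390611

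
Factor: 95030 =2^1*5^1* 13^1 * 17^1*43^1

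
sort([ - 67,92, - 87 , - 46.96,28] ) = [ - 87, - 67, - 46.96 , 28,92 ]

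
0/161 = 0= 0.00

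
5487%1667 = 486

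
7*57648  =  403536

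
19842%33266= 19842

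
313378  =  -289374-- 602752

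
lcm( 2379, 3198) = 195078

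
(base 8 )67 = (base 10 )55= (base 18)31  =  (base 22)2b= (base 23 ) 29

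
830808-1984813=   -  1154005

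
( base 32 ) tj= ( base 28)15n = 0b1110110011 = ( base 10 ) 947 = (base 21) 232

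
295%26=9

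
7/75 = 7/75   =  0.09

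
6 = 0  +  6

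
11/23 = 11/23 =0.48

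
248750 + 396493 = 645243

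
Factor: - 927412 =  - 2^2*103^1*2251^1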